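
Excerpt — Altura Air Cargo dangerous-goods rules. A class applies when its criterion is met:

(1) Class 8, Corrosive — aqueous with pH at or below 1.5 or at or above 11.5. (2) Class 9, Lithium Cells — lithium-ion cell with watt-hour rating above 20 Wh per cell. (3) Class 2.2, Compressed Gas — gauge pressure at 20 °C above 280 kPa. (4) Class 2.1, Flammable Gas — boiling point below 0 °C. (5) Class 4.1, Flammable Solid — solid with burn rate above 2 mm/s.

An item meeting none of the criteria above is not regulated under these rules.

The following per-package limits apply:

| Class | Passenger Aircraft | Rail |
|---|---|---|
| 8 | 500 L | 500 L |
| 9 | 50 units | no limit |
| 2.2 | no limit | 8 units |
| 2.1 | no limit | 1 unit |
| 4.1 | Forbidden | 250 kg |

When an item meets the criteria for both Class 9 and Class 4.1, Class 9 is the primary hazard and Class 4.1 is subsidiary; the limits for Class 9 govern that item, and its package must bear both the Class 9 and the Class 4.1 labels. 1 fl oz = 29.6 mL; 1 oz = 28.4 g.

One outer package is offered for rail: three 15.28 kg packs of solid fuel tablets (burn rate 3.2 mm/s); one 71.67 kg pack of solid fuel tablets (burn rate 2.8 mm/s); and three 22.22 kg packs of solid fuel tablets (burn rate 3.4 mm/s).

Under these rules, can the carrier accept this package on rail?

Yes

With burn rate 3.2 mm/s (> 2 mm/s), the solid fuel tablets fall in Class 4.1.
With burn rate 2.8 mm/s (> 2 mm/s), the solid fuel tablets fall in Class 4.1.
Solid fuel tablets: burn rate 3.4 mm/s > 2 mm/s → Class 4.1 (Flammable Solid).
Class 4.1 net quantity: (three 15.28 kg packs = 45.84 kg) + 71.67 kg + (three 22.22 kg packs = 66.66 kg) = 184.17 kg.
184.17 kg ≤ 250 kg (rail limit, Class 4.1) — within limit.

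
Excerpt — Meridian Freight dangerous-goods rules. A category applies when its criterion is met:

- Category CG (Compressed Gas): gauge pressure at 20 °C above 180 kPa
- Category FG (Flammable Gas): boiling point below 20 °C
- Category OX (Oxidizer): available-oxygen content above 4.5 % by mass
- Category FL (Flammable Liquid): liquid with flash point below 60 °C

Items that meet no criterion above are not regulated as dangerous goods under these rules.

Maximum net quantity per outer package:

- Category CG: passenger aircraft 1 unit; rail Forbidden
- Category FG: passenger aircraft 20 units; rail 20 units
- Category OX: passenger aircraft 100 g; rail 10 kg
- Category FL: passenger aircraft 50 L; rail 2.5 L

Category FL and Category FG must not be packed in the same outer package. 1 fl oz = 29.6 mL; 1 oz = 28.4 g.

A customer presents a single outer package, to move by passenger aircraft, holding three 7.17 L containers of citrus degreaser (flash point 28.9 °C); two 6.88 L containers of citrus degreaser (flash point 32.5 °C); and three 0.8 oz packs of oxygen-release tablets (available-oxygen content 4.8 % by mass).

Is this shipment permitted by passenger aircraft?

Flash point 28.9 °C meets the Category FL criterion (Flammable Liquid), so the citrus degreaser is Category FL.
The citrus degreaser has flash point 32.5 °C, which is < 60 °C, so it is Category FL (Flammable Liquid).
With available-oxygen content 4.8 % by mass (> 4.5 % by mass), the oxygen-release tablets fall in Category OX.
Total Category FL: (three 7.17 L containers = 21.51 L) + (two 6.88 L containers = 13.76 L) = 35.27 L.
35.27 L is within the passenger aircraft limit of 50 L for Category FL.
Category OX quantity: three 0.8 oz packs = 68.16 g.
68.16 g is within the passenger aircraft limit of 100 g for Category OX.
The segregation rule (Category FL with Category FG) does not apply to Category FL with Category OX.
Every hazard category is within its passenger aircraft limit and no segregation rule is violated.

Yes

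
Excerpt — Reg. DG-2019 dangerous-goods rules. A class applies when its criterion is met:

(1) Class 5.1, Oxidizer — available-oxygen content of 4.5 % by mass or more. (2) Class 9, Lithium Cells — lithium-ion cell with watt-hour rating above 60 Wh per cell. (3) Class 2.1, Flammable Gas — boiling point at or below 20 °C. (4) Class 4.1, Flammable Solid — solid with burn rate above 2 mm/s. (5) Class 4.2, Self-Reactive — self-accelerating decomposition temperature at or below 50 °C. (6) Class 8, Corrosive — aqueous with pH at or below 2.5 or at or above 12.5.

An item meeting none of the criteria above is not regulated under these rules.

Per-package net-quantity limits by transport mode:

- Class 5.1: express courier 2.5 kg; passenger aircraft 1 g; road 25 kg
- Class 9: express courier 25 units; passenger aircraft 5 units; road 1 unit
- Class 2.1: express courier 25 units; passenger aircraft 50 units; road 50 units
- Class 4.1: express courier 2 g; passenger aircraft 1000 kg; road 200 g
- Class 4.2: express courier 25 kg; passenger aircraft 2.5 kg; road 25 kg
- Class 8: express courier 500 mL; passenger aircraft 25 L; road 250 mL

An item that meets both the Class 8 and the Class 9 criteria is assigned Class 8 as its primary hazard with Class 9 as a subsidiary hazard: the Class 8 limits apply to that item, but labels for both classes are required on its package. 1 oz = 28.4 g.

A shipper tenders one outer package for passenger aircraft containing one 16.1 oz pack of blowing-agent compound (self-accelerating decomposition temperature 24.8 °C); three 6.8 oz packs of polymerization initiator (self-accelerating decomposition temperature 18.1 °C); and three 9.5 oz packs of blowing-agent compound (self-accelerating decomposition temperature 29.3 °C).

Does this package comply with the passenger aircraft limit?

Yes

Blowing-agent compound: self-accelerating decomposition temperature 24.8 °C ≤ 50 °C → Class 4.2 (Self-Reactive).
The polymerization initiator has self-accelerating decomposition temperature 18.1 °C, which is ≤ 50 °C, so it is Class 4.2 (Self-Reactive).
The blowing-agent compound has self-accelerating decomposition temperature 29.3 °C, which is ≤ 50 °C, so it is Class 4.2 (Self-Reactive).
Total Class 4.2: (one 16.1 oz pack = 457.24 g) + (three 6.8 oz packs = 579.36 g) + (three 9.5 oz packs = 809.4 g) = 1.846 kg.
1.846 kg is within the passenger aircraft limit of 2.5 kg for Class 4.2.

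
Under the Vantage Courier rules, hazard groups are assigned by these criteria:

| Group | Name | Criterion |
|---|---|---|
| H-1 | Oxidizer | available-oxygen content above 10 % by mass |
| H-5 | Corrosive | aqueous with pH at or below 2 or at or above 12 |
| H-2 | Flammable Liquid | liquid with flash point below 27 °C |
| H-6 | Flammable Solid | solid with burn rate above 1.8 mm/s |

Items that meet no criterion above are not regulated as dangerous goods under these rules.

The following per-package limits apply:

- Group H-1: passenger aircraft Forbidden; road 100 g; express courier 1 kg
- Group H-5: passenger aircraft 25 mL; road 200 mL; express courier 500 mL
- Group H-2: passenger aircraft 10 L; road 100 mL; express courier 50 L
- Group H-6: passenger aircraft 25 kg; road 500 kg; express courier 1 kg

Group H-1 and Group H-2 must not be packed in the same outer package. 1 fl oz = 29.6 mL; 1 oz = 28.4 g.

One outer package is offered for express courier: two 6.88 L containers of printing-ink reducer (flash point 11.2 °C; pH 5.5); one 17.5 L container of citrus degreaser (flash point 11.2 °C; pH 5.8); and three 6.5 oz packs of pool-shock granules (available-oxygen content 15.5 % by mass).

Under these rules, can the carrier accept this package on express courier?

No

With flash point 11.2 °C (< 27 °C), the printing-ink reducer falls in Group H-2.
Flash point 11.2 °C meets the Group H-2 criterion (Flammable Liquid), so the citrus degreaser is Group H-2.
The pool-shock granules have available-oxygen content 15.5 % by mass, which is > 10 % by mass, so they are Group H-1 (Oxidizer).
Group H-1 quantity: three 6.5 oz packs = 553.8 g.
553.8 g ≤ 1 kg (express courier limit, Group H-1) — within limit.
Total Group H-2: (two 6.88 L containers = 13.76 L) + 17.5 L = 31.26 L.
31.26 L is within the express courier limit of 50 L for Group H-2.
Group H-1 and Group H-2 may not share an outer package.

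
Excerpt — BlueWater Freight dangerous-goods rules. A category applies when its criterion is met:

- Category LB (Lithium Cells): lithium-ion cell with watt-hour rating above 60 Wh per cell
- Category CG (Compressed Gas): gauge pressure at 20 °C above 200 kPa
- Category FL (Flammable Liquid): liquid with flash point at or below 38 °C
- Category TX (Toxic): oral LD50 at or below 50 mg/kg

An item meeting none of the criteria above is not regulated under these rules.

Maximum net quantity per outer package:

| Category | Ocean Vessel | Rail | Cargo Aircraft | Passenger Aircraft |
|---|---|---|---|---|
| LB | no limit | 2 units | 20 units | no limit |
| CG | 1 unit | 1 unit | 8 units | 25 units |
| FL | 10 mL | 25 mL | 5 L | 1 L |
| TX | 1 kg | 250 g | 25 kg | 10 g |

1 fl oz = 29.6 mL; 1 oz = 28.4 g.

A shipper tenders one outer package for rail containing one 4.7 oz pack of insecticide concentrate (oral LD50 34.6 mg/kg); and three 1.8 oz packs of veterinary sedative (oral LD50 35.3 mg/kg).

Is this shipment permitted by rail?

No

Insecticide concentrate: oral LD50 34.6 mg/kg ≤ 50 mg/kg → Category TX (Toxic).
The veterinary sedative has oral LD50 35.3 mg/kg, which is ≤ 50 mg/kg, so it is Category TX (Toxic).
Total Category TX: (one 4.7 oz pack = 133.48 g) + (three 1.8 oz packs = 153.36 g) = 286.84 g.
286.84 g > 250 g (rail limit, Category TX) — over the limit.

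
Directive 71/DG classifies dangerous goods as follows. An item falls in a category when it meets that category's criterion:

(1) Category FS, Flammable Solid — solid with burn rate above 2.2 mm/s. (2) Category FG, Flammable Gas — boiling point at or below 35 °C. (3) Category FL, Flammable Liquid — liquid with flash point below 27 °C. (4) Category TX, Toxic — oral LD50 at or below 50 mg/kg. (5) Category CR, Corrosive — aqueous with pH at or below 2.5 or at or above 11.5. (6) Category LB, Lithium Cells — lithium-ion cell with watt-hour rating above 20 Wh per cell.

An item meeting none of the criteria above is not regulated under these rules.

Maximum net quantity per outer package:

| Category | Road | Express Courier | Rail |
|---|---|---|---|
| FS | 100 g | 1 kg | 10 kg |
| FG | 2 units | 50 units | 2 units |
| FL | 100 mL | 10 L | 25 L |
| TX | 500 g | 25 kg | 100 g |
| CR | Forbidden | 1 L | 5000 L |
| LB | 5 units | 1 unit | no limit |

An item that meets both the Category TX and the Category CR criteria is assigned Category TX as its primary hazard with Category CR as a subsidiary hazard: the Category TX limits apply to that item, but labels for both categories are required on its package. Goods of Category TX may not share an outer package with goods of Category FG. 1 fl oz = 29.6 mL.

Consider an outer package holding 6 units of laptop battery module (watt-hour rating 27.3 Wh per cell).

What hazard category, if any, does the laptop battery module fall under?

The laptop battery module has watt-hour rating 27.3 Wh per cell, which is > 20 Wh per cell, so it is Category LB (Lithium Cells).

Category LB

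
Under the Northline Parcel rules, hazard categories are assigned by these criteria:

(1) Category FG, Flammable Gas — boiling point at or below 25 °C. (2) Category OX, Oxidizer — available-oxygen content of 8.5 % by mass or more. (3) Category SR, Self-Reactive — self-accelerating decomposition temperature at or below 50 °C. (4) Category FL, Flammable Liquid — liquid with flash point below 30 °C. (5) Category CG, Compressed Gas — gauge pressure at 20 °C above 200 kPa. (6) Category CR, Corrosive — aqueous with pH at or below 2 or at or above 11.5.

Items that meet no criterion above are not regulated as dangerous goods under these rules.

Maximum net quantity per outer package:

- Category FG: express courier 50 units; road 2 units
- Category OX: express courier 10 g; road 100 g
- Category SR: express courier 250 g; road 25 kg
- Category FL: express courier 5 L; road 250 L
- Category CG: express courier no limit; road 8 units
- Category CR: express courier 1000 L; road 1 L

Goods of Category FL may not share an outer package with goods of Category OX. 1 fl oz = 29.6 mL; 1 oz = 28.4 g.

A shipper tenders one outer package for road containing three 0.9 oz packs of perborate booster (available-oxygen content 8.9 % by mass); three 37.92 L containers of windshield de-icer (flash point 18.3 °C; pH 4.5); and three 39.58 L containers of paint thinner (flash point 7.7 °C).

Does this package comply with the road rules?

No

The perborate booster has available-oxygen content 8.9 % by mass, which is ≥ 8.5 % by mass, so it is Category OX (Oxidizer).
Flash point 18.3 °C meets the Category FL criterion (Flammable Liquid), so the windshield de-icer is Category FL.
With flash point 7.7 °C (< 30 °C), the paint thinner falls in Category FL.
Category FL net quantity: (three 37.92 L containers = 113.76 L) + (three 39.58 L containers = 118.74 L) = 232.5 L.
That is within the Category FL road limit of 250 L.
Category OX quantity: three 0.9 oz packs = 76.68 g.
76.68 g ≤ 100 g (road limit, Category OX) — within limit.
Category FL and Category OX may not share an outer package.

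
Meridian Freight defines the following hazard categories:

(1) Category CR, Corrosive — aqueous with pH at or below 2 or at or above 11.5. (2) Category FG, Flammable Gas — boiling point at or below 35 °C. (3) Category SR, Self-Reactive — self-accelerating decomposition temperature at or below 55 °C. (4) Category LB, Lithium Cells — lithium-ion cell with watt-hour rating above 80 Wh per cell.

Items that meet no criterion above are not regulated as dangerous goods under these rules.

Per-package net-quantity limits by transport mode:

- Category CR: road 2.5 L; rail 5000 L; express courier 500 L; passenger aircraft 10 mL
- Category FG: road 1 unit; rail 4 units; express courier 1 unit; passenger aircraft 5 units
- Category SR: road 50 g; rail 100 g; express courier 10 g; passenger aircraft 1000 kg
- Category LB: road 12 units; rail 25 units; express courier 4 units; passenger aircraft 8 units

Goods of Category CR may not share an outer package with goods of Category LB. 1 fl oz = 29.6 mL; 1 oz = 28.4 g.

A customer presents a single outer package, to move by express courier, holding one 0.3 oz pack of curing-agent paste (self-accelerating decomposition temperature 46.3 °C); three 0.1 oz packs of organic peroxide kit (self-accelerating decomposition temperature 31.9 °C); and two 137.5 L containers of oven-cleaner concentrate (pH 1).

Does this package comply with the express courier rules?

Self-accelerating decomposition temperature 46.3 °C meets the Category SR criterion (Self-Reactive), so the curing-agent paste is Category SR.
Self-accelerating decomposition temperature 31.9 °C meets the Category SR criterion (Self-Reactive), so the organic peroxide kit is Category SR.
With pH 1 (≤ 2), the oven-cleaner concentrate falls in Category CR.
Total Category SR: (one 0.3 oz pack = 8.52 g) + (three 0.1 oz packs = 8.52 g) = 17.04 g.
17.04 g exceeds the express courier limit of 10 g for Category SR.
Category CR quantity: two 137.5 L containers = 275 L.
That is within the Category CR express courier limit of 500 L.
The segregation rule (Category CR with Category LB) does not apply to Category SR with Category CR.

No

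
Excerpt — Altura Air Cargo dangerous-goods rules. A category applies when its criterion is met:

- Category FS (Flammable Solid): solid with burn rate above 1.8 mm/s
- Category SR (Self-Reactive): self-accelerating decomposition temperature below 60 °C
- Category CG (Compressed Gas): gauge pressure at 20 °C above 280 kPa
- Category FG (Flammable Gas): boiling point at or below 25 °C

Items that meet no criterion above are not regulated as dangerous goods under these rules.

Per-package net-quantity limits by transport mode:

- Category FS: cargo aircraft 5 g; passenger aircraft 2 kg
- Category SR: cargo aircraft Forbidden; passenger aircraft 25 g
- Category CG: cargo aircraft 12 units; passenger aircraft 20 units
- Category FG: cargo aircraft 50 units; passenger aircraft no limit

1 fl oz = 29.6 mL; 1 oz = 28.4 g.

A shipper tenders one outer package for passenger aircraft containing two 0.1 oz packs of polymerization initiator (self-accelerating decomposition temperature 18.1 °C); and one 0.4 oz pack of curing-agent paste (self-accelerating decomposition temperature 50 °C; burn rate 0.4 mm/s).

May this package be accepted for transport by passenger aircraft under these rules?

With self-accelerating decomposition temperature 18.1 °C (< 60 °C), the polymerization initiator falls in Category SR.
Curing-agent paste: self-accelerating decomposition temperature 50 °C < 60 °C → Category SR (Self-Reactive).
Category SR net quantity: (two 0.1 oz packs = 5.68 g) + (one 0.4 oz pack = 11.36 g) = 17.04 g.
17.04 g ≤ 25 g (passenger aircraft limit, Category SR) — within limit.

Yes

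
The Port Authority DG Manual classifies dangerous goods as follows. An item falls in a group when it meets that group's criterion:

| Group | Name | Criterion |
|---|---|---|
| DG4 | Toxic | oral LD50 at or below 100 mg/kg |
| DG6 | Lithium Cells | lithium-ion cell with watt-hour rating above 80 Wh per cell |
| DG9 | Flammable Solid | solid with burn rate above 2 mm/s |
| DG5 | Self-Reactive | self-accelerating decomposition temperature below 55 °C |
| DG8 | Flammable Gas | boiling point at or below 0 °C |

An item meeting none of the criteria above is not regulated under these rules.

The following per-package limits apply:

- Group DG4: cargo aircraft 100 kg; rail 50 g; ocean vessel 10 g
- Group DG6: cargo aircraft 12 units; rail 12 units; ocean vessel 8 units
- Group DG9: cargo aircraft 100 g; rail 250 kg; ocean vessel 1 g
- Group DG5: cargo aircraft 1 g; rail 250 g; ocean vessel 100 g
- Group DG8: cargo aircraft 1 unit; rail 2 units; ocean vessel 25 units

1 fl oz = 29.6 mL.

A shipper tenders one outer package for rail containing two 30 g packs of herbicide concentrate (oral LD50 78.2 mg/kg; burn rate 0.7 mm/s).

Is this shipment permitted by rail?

Herbicide concentrate: oral LD50 78.2 mg/kg ≤ 100 mg/kg → Group DG4 (Toxic).
Group DG4 quantity: two 30 g packs = 60 g.
That exceeds the Group DG4 rail limit of 50 g.

No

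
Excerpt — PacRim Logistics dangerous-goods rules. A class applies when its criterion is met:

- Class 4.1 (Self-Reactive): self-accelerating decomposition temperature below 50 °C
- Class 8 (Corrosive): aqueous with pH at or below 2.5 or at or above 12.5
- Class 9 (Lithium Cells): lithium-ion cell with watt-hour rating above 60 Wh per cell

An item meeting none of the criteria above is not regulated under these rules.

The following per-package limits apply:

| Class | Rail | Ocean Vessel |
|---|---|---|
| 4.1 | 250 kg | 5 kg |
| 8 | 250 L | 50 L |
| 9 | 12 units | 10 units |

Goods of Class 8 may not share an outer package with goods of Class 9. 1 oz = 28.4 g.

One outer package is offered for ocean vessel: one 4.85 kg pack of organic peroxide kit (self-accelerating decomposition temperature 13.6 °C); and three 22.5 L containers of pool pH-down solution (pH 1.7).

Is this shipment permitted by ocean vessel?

The organic peroxide kit has self-accelerating decomposition temperature 13.6 °C, which is < 50 °C, so it is Class 4.1 (Self-Reactive).
With pH 1.7 (≤ 2.5), the pool pH-down solution falls in Class 8.
Class 8 quantity: three 22.5 L containers = 67.5 L.
That exceeds the Class 8 ocean vessel limit of 50 L.
Class 4.1 quantity: 4.85 kg.
4.85 kg is within the ocean vessel limit of 5 kg for Class 4.1.
The segregation rule (Class 8 with Class 9) does not apply to Class 8 with Class 4.1.

No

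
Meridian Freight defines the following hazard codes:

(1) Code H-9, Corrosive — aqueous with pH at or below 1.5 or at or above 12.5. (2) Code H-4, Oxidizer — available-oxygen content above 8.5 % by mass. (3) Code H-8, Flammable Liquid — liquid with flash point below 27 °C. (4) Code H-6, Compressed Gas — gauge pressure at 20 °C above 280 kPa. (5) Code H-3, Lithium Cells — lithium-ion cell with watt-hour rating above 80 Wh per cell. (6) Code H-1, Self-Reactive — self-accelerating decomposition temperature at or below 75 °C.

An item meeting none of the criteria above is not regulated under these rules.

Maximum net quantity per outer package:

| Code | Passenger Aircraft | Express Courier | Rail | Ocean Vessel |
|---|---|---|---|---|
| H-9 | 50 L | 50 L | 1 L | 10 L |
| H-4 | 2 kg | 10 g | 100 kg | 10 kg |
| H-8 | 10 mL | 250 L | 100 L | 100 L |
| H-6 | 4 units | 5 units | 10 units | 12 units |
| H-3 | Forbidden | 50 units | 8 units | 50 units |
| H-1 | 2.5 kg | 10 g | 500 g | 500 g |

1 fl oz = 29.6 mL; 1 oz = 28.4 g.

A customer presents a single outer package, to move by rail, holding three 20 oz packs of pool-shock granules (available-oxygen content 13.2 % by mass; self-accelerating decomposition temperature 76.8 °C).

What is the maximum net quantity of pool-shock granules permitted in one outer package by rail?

100 kg

Available-oxygen content 13.2 % by mass meets the Code H-4 criterion (Oxidizer), so the pool-shock granules are Code H-4.
The rail limit for Code H-4 is 100 kg.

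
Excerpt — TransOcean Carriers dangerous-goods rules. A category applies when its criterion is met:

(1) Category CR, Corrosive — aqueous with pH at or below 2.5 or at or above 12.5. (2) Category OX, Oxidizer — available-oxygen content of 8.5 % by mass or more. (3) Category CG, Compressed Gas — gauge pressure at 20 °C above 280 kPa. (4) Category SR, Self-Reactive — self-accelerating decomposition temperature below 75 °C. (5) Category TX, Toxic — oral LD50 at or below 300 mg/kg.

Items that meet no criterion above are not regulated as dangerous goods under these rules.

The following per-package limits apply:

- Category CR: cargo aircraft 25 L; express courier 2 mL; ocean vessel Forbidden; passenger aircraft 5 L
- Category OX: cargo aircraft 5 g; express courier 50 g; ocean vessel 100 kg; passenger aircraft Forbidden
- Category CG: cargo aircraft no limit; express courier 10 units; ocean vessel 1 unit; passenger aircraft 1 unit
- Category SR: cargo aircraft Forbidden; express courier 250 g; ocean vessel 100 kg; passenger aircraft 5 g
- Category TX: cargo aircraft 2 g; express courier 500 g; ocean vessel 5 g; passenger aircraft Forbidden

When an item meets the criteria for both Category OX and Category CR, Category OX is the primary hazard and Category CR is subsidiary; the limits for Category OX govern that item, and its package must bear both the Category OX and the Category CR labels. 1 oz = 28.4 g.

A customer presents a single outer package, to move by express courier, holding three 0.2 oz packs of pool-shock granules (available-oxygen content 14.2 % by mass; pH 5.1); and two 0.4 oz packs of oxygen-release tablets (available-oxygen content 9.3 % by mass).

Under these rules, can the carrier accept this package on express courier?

Pool-shock granules: available-oxygen content 14.2 % by mass ≥ 8.5 % by mass → Category OX (Oxidizer).
Oxygen-release tablets: available-oxygen content 9.3 % by mass ≥ 8.5 % by mass → Category OX (Oxidizer).
Category OX net quantity: (three 0.2 oz packs = 17.04 g) + (two 0.4 oz packs = 22.72 g) = 39.76 g.
That is within the Category OX express courier limit of 50 g.

Yes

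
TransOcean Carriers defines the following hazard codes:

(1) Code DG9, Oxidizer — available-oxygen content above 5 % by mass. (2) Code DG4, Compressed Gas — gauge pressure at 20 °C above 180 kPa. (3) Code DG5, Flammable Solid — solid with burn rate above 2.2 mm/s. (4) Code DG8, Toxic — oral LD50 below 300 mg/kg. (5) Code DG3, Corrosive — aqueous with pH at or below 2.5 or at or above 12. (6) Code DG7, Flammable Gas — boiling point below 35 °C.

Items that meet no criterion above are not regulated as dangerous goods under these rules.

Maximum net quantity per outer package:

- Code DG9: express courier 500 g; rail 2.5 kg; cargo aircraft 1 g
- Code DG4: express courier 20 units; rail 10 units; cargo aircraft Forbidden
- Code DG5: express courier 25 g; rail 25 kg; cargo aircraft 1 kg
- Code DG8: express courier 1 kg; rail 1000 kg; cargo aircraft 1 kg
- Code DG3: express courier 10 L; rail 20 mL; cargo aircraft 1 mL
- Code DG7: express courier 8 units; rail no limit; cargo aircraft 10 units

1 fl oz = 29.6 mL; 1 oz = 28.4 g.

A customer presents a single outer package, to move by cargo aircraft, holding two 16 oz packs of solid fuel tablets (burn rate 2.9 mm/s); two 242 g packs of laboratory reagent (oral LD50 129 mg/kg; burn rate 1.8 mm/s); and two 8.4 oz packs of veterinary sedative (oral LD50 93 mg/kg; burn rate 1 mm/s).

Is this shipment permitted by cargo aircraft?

Yes

Solid fuel tablets: burn rate 2.9 mm/s > 2.2 mm/s → Code DG5 (Flammable Solid).
Oral LD50 129 mg/kg meets the Code DG8 criterion (Toxic), so the laboratory reagent is Code DG8.
With oral LD50 93 mg/kg (< 300 mg/kg), the veterinary sedative falls in Code DG8.
Code DG5 quantity: two 16 oz packs = 908.8 g.
908.8 g ≤ 1 kg (cargo aircraft limit, Code DG5) — within limit.
Code DG8 net quantity: (two 242 g packs = 484 g) + (two 8.4 oz packs = 477.12 g) = 961.12 g.
961.12 g ≤ 1 kg (cargo aircraft limit, Code DG8) — within limit.
Every hazard code is within its cargo aircraft limit and no segregation rule is violated.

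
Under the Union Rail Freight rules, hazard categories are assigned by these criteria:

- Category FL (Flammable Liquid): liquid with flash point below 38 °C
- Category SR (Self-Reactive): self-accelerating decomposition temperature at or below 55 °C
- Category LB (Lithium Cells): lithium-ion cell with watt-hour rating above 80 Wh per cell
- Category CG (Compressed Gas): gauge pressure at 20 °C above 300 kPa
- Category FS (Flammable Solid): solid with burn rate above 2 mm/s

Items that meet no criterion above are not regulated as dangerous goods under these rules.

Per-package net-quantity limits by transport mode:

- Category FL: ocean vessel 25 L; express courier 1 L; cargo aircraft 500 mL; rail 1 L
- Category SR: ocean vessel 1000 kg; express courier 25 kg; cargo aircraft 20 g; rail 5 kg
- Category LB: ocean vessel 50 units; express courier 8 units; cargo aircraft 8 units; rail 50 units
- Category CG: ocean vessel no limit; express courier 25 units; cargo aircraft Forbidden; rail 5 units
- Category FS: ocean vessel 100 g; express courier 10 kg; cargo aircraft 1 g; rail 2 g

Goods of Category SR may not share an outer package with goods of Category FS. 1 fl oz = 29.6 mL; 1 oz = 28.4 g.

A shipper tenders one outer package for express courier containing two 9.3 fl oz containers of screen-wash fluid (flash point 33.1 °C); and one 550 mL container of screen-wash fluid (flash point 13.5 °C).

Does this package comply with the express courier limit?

Flash point 33.1 °C meets the Category FL criterion (Flammable Liquid), so the screen-wash fluid is Category FL.
Flash point 13.5 °C meets the Category FL criterion (Flammable Liquid), so the screen-wash fluid is Category FL.
Category FL net quantity: (two 9.3 fl oz containers = 550.56 mL) + 550 mL = 1100.56 mL.
1100.56 mL exceeds the express courier limit of 1 L for Category FL.

No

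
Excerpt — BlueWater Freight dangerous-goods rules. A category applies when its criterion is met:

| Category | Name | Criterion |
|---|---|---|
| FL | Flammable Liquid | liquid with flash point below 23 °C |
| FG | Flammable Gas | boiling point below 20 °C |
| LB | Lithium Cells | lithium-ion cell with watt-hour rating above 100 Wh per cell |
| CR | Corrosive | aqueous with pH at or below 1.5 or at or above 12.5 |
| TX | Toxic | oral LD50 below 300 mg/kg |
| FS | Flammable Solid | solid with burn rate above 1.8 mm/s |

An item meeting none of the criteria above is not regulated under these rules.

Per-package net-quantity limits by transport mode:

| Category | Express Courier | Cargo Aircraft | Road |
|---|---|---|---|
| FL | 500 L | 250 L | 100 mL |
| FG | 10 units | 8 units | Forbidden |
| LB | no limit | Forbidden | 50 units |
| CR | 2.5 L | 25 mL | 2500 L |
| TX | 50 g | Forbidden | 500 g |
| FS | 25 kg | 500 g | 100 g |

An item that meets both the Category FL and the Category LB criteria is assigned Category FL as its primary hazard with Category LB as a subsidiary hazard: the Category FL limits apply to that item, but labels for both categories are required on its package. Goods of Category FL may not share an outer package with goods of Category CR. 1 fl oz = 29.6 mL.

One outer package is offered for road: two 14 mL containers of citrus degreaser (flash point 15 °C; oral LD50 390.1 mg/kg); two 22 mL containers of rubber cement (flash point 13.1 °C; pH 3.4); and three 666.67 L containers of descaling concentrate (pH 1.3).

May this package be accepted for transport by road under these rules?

No

Citrus degreaser: flash point 15 °C < 23 °C → Category FL (Flammable Liquid).
Rubber cement: flash point 13.1 °C < 23 °C → Category FL (Flammable Liquid).
Descaling concentrate: pH 1.3 ≤ 1.5 → Category CR (Corrosive).
Total Category FL: (two 14 mL containers = 28 mL) + (two 22 mL containers = 44 mL) = 72 mL.
72 mL is within the road limit of 100 mL for Category FL.
Category CR quantity: three 666.67 L containers = 2000.01 L.
2000.01 L ≤ 2500 L (road limit, Category CR) — within limit.
Category FL and Category CR may not share an outer package.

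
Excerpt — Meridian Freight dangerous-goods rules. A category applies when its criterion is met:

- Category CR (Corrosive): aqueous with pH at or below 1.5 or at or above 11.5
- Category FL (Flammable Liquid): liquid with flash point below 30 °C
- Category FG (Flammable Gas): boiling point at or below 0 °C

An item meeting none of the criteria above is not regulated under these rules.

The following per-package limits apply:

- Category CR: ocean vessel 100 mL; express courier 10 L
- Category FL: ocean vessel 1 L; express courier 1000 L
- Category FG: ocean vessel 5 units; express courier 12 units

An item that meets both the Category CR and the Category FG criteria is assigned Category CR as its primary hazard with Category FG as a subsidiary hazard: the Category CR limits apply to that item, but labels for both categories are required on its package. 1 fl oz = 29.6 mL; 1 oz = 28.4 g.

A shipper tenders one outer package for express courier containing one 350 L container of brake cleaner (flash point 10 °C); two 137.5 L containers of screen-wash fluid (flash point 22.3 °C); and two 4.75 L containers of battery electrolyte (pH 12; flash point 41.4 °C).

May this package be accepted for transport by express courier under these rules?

Brake cleaner: flash point 10 °C < 30 °C → Category FL (Flammable Liquid).
Screen-wash fluid: flash point 22.3 °C < 30 °C → Category FL (Flammable Liquid).
The battery electrolyte has pH 12, which is ≥ 11.5, so it is Category CR (Corrosive).
Category CR quantity: two 4.75 L containers = 9.5 L.
That is within the Category CR express courier limit of 10 L.
Category FL net quantity: 350 L + (two 137.5 L containers = 275 L) = 625 L.
625 L ≤ 1000 L (express courier limit, Category FL) — within limit.
Every hazard category is within its express courier limit and no segregation rule is violated.

Yes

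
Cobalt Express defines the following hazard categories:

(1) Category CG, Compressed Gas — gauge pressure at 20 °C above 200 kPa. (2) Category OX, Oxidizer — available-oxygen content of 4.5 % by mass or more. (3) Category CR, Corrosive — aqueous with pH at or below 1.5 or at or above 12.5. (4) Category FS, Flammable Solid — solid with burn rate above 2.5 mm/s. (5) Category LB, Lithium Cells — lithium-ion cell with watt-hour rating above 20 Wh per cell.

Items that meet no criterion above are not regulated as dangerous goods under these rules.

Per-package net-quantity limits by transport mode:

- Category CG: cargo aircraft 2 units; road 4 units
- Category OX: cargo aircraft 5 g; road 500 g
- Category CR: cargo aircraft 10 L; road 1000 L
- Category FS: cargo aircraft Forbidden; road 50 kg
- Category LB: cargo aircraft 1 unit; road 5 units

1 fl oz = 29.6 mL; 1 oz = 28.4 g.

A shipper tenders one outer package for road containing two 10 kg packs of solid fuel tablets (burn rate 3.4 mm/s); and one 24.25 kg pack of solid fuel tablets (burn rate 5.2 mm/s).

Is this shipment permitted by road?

Yes

Burn rate 3.4 mm/s meets the Category FS criterion (Flammable Solid), so the solid fuel tablets are Category FS.
The solid fuel tablets have burn rate 5.2 mm/s, which is > 2.5 mm/s, so they are Category FS (Flammable Solid).
Total Category FS: (two 10 kg packs = 20 kg) + 24.25 kg = 44.25 kg.
44.25 kg is within the road limit of 50 kg for Category FS.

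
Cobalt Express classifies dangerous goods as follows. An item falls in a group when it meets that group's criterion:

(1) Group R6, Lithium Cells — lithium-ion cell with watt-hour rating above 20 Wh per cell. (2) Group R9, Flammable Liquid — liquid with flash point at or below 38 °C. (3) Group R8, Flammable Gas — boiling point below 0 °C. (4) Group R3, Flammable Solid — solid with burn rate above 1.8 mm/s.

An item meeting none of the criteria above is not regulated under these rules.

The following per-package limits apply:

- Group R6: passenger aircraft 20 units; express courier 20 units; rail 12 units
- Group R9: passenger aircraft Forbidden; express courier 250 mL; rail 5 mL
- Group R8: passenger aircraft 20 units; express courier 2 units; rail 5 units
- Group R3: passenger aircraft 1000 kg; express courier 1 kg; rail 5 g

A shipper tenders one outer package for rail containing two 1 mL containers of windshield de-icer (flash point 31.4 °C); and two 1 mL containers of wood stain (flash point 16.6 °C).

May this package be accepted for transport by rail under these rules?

Yes

Flash point 31.4 °C meets the Group R9 criterion (Flammable Liquid), so the windshield de-icer is Group R9.
With flash point 16.6 °C (≤ 38 °C), the wood stain falls in Group R9.
Group R9 net quantity: (two 1 mL containers = 2 mL) + (two 1 mL containers = 2 mL) = 4 mL.
4 mL is within the rail limit of 5 mL for Group R9.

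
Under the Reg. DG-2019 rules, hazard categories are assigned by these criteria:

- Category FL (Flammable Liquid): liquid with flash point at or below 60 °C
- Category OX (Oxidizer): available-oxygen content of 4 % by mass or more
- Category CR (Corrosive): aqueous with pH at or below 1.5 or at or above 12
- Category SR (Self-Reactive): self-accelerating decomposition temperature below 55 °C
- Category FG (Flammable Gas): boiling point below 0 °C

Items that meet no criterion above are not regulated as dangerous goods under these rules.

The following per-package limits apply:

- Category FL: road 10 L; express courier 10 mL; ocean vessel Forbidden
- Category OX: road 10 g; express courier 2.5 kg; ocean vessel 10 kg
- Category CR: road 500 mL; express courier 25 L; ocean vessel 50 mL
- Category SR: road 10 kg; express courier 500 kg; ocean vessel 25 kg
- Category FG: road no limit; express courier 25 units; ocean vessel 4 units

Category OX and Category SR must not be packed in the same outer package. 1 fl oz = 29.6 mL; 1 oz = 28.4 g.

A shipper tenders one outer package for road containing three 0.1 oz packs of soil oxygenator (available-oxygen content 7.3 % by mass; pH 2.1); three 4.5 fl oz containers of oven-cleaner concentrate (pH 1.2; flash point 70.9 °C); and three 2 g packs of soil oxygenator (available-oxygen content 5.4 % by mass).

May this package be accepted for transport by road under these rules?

With available-oxygen content 7.3 % by mass (≥ 4 % by mass), the soil oxygenator falls in Category OX.
The oven-cleaner concentrate has pH 1.2, which is ≤ 1.5, so it is Category CR (Corrosive).
Soil oxygenator: available-oxygen content 5.4 % by mass ≥ 4 % by mass → Category OX (Oxidizer).
Category OX net quantity: (three 0.1 oz packs = 8.52 g) + (three 2 g packs = 6 g) = 14.52 g.
That exceeds the Category OX road limit of 10 g.
Category CR quantity: three 4.5 fl oz containers = 399.6 mL.
399.6 mL is within the road limit of 500 mL for Category CR.
The segregation rule (Category OX with Category SR) does not apply to Category OX with Category CR.

No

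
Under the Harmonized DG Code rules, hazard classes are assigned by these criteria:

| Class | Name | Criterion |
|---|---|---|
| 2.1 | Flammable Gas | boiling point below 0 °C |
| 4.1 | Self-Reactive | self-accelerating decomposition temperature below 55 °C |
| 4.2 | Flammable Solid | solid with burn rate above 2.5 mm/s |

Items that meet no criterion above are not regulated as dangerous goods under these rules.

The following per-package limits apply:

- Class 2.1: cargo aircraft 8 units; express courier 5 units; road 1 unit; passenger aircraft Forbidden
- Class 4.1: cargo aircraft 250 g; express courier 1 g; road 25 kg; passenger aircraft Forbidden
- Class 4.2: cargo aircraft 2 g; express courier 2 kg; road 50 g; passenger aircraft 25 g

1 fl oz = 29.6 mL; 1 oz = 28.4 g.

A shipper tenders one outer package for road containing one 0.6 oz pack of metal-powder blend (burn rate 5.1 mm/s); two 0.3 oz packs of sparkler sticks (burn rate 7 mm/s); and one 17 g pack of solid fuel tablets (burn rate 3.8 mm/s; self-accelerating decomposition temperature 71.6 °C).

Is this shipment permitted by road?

Metal-powder blend: burn rate 5.1 mm/s > 2.5 mm/s → Class 4.2 (Flammable Solid).
The sparkler sticks have burn rate 7 mm/s, which is > 2.5 mm/s, so they are Class 4.2 (Flammable Solid).
Burn rate 3.8 mm/s meets the Class 4.2 criterion (Flammable Solid), so the solid fuel tablets are Class 4.2.
Total Class 4.2: (one 0.6 oz pack = 17.04 g) + (two 0.3 oz packs = 17.04 g) + 17 g = 51.08 g.
51.08 g > 50 g (road limit, Class 4.2) — over the limit.

No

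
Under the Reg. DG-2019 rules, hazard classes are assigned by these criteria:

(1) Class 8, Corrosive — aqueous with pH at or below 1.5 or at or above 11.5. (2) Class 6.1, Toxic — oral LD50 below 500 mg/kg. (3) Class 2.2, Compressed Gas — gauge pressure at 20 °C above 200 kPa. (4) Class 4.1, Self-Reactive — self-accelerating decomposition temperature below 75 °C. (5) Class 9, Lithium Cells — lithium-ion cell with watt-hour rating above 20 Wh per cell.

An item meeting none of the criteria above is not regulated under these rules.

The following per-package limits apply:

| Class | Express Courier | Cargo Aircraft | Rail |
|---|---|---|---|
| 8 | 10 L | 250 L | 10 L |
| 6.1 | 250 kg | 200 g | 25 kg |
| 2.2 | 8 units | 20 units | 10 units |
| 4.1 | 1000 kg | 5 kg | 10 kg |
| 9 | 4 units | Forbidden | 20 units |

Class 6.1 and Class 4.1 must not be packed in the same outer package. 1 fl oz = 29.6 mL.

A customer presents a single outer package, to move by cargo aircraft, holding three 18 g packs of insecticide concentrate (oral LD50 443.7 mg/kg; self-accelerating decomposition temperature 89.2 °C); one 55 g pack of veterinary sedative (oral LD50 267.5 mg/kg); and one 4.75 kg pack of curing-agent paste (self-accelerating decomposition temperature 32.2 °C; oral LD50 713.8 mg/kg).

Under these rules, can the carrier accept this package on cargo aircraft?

No

Insecticide concentrate: oral LD50 443.7 mg/kg < 500 mg/kg → Class 6.1 (Toxic).
Oral LD50 267.5 mg/kg meets the Class 6.1 criterion (Toxic), so the veterinary sedative is Class 6.1.
Self-accelerating decomposition temperature 32.2 °C meets the Class 4.1 criterion (Self-Reactive), so the curing-agent paste is Class 4.1.
Class 6.1 net quantity: (three 18 g packs = 54 g) + 55 g = 109 g.
That is within the Class 6.1 cargo aircraft limit of 200 g.
Class 4.1 quantity: 4.75 kg.
4.75 kg ≤ 5 kg (cargo aircraft limit, Class 4.1) — within limit.
Class 6.1 and Class 4.1 may not share an outer package.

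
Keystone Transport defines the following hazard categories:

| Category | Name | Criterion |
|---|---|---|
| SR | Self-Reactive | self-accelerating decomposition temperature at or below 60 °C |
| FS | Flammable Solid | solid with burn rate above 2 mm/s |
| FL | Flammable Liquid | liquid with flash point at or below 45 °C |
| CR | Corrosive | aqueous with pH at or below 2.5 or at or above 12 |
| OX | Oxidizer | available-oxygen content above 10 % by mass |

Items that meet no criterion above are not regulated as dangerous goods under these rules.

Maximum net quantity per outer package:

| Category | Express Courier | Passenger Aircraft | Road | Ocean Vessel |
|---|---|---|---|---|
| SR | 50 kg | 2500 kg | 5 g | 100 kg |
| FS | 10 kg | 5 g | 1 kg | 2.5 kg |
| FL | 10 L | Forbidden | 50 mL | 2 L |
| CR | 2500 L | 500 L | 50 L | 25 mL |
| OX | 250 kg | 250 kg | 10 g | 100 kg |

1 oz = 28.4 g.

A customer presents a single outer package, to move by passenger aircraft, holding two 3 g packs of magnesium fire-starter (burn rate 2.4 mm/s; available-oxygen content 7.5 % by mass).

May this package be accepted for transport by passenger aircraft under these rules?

Burn rate 2.4 mm/s meets the Category FS criterion (Flammable Solid), so the magnesium fire-starter is Category FS.
Category FS quantity: two 3 g packs = 6 g.
6 g > 5 g (passenger aircraft limit, Category FS) — over the limit.

No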